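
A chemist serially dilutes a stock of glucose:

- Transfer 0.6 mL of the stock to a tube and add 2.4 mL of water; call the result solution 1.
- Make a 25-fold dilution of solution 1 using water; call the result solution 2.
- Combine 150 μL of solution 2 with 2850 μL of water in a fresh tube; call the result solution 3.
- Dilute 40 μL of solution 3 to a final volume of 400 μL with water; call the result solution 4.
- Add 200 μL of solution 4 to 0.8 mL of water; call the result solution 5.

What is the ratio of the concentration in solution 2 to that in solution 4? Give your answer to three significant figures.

Step 1: 0.6 mL + 2.4 mL = 3 mL total → factor 3/0.6 = 5
Step 2: 25-fold → factor 25
Step 3: 150 μL + 2850 μL = 3000 μL total → factor 3000/150 = 20
Step 4: 40 μL brought to 400 μL → factor 400/40 = 10
Dilution factor to solution 2 = 125; to solution 4 = 25000
[solution 2]/[solution 4] = (factor to solution 4)/(factor to solution 2) = 25000/125 = 200

200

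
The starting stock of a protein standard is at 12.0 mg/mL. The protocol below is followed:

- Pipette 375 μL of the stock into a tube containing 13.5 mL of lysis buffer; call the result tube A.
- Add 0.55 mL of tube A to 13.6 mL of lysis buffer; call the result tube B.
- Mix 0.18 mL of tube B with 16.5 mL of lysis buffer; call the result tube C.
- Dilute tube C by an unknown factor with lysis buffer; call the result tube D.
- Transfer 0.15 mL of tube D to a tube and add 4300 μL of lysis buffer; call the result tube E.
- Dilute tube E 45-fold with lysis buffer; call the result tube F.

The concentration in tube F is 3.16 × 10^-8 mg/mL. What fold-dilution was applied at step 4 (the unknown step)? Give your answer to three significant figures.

Step 1: 375 μL + 13.5 mL = 13875 μL total → factor 13875/375 = 37
Step 2: 0.55 mL + 13.6 mL = 14.15 mL total → factor 14.15/0.55 = 25.727
Step 3: 0.18 mL + 16.5 mL = 16.68 mL total → factor 16.68/0.18 = 92.667
Step 4: unknown factor x
Step 5: 0.15 mL + 4300 μL = 4.45 mL total → factor 4.45/0.15 = 29.667
Step 6: 45-fold → factor 45
Product of known-step factors = 1.1776 × 10^8
Overall factor = 12.0 mg/mL / (3.16 × 10^-8 mg/mL) = 3.7975 × 10^8
x = 3.7975 × 10^8 / 1.1776 × 10^8 = 3.22

3.22-fold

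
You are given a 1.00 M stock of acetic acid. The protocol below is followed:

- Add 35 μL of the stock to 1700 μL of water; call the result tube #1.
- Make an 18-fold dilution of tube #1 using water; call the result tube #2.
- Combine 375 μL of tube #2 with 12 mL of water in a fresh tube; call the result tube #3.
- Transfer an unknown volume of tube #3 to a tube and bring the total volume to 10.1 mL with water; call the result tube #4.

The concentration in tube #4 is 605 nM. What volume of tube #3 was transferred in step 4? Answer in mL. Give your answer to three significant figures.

Step 1: 35 μL + 1700 μL = 1735 μL total → factor 1735/35 = 49.571
Step 2: 18-fold → factor 18
Step 3: 375 μL + 12 mL = 12375 μL total → factor 12375/375 = 33
Step 4: v brought to 10.1 mL → factor = 10.1 mL/v
Product of known-step factors = 29445
Overall factor = 1.00 M / (605 nM) = 1.6529 × 10^6
Step-4 factor = 1.6529 × 10^6 / 29445 = 56.134
v = 10.1 mL / 56.134 = 0.180 mL

0.180 mL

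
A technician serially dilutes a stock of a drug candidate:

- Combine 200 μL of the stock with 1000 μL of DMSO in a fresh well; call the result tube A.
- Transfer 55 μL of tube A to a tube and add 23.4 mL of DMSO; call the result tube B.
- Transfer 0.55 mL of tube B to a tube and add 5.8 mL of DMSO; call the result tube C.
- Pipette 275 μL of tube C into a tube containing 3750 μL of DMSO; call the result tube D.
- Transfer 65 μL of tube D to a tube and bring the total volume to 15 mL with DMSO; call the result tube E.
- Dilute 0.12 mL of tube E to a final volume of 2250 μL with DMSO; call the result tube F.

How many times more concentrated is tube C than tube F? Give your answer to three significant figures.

Step 1: 200 μL + 1000 μL = 1200 μL total → factor 1200/200 = 6
Step 2: 55 μL + 23.4 mL = 23455 μL total → factor 23455/55 = 426.45
Step 3: 0.55 mL + 5.8 mL = 6.35 mL total → factor 6.35/0.55 = 11.545
Step 4: 275 μL + 3750 μL = 4025 μL total → factor 4025/275 = 14.636
Step 5: 65 μL brought to 15 mL → factor 15000/65 = 230.77
Step 6: 0.12 mL brought to 2250 μL → factor 2.25/0.12 = 18.75
Dilution factor to tube C = 29542; to tube F = 1.8709 × 10^9
[tube C]/[tube F] = (factor to tube F)/(factor to tube C) = 1.8709 × 10^9/29542 = 6.33 × 10^4

6.33 × 10^4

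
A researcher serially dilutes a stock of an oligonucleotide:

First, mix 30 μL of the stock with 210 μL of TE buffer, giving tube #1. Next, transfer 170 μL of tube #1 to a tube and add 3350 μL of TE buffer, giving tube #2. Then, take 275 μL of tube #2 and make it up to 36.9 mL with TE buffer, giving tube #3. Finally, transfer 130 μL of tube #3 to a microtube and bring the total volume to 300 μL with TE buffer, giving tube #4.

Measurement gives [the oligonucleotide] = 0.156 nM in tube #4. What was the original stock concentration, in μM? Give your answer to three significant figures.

8.00 μM

Step 1: 30 μL + 210 μL = 240 μL total → factor 240/30 = 8
Step 2: 170 μL + 3350 μL = 3520 μL total → factor 3520/170 = 20.706
Step 3: 275 μL brought to 36.9 mL → factor 36900/275 = 134.18
Step 4: 130 μL brought to 300 μL → factor 300/130 = 2.3077
Overall dilution factor = 8 × 20.706 × 134.18 × 2.3077 = 51293
Stock = 0.156 nM × 51293 = 8002 nM = 8.00 μM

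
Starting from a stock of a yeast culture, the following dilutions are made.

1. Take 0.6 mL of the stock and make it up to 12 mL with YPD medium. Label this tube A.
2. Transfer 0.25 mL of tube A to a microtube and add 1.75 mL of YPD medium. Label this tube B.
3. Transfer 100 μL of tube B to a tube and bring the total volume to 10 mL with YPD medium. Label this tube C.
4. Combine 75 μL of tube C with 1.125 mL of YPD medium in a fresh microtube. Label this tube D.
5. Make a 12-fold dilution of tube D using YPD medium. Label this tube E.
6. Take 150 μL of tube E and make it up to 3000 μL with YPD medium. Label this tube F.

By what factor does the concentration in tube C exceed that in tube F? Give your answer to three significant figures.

Step 1: 0.6 mL brought to 12 mL → factor 12/0.6 = 20
Step 2: 0.25 mL + 1.75 mL = 2 mL total → factor 2/0.25 = 8
Step 3: 100 μL brought to 10 mL → factor 10000/100 = 100
Step 4: 75 μL + 1.125 mL = 1200 μL total → factor 1200/75 = 16
Step 5: 12-fold → factor 12
Step 6: 150 μL brought to 3000 μL → factor 3000/150 = 20
Dilution factor to tube C = 16000; to tube F = 6.144 × 10^7
[tube C]/[tube F] = (factor to tube F)/(factor to tube C) = 6.144 × 10^7/16000 = 3.84 × 10^3

3.84 × 10^3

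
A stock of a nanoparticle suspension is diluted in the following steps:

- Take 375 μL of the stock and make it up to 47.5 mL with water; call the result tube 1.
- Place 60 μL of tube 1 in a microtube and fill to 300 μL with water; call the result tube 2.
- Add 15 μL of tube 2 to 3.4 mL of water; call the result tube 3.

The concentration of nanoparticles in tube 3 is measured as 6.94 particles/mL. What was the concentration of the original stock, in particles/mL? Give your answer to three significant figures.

Step 1: 375 μL brought to 47.5 mL → factor 47500/375 = 126.67
Step 2: 60 μL brought to 300 μL → factor 300/60 = 5
Step 3: 15 μL + 3.4 mL = 3415 μL total → factor 3415/15 = 227.67
Overall dilution factor = 126.67 × 5 × 227.67 = 1.4419 × 10^5
Stock = 6.94 particles/mL × 1.4419 × 10^5 = 1.00 × 10^6 particles/mL

1.00 × 10^6 particles/mL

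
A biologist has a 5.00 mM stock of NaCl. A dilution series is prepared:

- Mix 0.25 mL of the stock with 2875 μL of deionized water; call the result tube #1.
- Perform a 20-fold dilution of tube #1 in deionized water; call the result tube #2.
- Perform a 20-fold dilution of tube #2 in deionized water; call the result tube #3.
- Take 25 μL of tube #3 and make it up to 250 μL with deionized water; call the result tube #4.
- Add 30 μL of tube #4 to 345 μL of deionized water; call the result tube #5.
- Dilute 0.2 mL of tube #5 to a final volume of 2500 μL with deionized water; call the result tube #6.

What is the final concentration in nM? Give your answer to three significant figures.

Step 1: 0.25 mL + 2875 μL = 3.125 mL total → factor 3.125/0.25 = 12.5
Step 2: 20-fold → factor 20
Step 3: 20-fold → factor 20
Step 4: 25 μL brought to 250 μL → factor 250/25 = 10
Step 5: 30 μL + 345 μL = 375 μL total → factor 375/30 = 12.5
Step 6: 0.2 mL brought to 2500 μL → factor 2.5/0.2 = 12.5
Overall dilution factor = 12.5 × 20 × 20 × 10 × 12.5 × 12.5 = 7.8125 × 10^6
Final = 5.00 mM / 7.8125 × 10^6 = 6.400 × 10^-7 mM = 0.640 nM

0.640 nM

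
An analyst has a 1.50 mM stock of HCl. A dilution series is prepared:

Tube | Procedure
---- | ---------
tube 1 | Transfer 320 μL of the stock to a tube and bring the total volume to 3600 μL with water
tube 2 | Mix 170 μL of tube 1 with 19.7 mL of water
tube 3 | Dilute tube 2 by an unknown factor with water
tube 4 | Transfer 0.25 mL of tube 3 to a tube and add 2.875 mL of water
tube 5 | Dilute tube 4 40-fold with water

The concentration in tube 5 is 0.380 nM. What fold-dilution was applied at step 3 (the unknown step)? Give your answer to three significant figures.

6.00-fold

Step 1: 320 μL brought to 3600 μL → factor 3600/320 = 11.25
Step 2: 170 μL + 19.7 mL = 19870 μL total → factor 19870/170 = 116.88
Step 3: unknown factor x
Step 4: 0.25 mL + 2.875 mL = 3.125 mL total → factor 3.125/0.25 = 12.5
Step 5: 40-fold → factor 40
Product of known-step factors = 6.5746 × 10^5
Overall factor = 1.50 mM / (0.380 nM) = 3.9474 × 10^6
x = 3.9474 × 10^6 / 6.5746 × 10^5 = 6.00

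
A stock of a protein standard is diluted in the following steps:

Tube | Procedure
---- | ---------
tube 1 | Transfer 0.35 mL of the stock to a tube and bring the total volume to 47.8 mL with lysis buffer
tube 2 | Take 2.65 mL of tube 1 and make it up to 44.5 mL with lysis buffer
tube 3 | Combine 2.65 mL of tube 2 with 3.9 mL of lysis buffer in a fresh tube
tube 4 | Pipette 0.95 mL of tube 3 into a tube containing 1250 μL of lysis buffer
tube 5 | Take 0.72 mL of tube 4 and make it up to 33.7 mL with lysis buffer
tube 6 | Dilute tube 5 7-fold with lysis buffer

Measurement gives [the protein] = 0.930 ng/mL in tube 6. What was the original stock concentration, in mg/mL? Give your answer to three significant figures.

Step 1: 0.35 mL brought to 47.8 mL → factor 47.8/0.35 = 136.57
Step 2: 2.65 mL brought to 44.5 mL → factor 44.5/2.65 = 16.792
Step 3: 2.65 mL + 3.9 mL = 6.55 mL total → factor 6.55/2.65 = 2.4717
Step 4: 0.95 mL + 1250 μL = 2.2 mL total → factor 2.2/0.95 = 2.3158
Step 5: 0.72 mL brought to 33.7 mL → factor 33.7/0.72 = 46.806
Step 6: 7-fold → factor 7
Overall dilution factor = 136.57 × 16.792 × 2.4717 × 2.3158 × 46.806 × 7 = 4.3009 × 10^6
Stock = 0.930 ng/mL × 4.3009 × 10^6 = 4.000 × 10^6 ng/mL = 4.00 mg/mL

4.00 mg/mL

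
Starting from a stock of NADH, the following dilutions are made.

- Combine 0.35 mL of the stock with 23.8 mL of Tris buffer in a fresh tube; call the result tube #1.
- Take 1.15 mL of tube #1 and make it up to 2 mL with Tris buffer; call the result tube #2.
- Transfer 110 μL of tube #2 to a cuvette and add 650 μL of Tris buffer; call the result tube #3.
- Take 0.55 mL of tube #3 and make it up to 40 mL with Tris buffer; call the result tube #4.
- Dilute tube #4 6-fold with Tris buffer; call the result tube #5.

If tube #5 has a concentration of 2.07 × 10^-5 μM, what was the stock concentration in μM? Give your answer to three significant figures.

Step 1: 0.35 mL + 23.8 mL = 24.15 mL total → factor 24.15/0.35 = 69
Step 2: 1.15 mL brought to 2 mL → factor 2/1.15 = 1.7391
Step 3: 110 μL + 650 μL = 760 μL total → factor 760/110 = 6.9091
Step 4: 0.55 mL brought to 40 mL → factor 40/0.55 = 72.727
Step 5: 6-fold → factor 6
Overall dilution factor = 69 × 1.7391 × 6.9091 × 72.727 × 6 = 3.6179 × 10^5
Stock = 2.07 × 10^-5 μM × 3.6179 × 10^5 = 7.49 μM

7.49 μM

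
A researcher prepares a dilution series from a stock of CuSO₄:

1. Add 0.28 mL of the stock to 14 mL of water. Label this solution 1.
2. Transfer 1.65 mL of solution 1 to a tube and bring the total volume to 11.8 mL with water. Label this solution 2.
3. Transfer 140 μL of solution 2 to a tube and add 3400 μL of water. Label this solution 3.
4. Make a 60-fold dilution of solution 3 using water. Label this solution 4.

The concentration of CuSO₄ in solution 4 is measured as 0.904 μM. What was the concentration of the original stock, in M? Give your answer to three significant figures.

Step 1: 0.28 mL + 14 mL = 14.28 mL total → factor 14.28/0.28 = 51
Step 2: 1.65 mL brought to 11.8 mL → factor 11.8/1.65 = 7.1515
Step 3: 140 μL + 3400 μL = 3540 μL total → factor 3540/140 = 25.286
Step 4: 60-fold → factor 60
Overall dilution factor = 51 × 7.1515 × 25.286 × 60 = 5.5334 × 10^5
Stock = 0.904 μM × 5.5334 × 10^5 = 5.002 × 10^5 μM = 0.500 M

0.500 M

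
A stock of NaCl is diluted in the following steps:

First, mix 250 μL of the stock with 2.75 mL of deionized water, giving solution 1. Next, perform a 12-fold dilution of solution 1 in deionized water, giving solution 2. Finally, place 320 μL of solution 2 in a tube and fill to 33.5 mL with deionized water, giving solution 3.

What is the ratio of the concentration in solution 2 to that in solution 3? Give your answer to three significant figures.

105

Step 1: 250 μL + 2.75 mL = 3000 μL total → factor 3000/250 = 12
Step 2: 12-fold → factor 12
Step 3: 320 μL brought to 33.5 mL → factor 33500/320 = 104.69
Dilution factor to solution 2 = 144; to solution 3 = 15075
[solution 2]/[solution 3] = (factor to solution 3)/(factor to solution 2) = 15075/144 = 105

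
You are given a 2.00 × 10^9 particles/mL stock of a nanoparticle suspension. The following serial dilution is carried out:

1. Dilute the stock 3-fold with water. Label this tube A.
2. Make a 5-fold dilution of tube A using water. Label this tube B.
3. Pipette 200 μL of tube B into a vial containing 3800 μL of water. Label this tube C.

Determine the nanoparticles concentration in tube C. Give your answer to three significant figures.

6.67 × 10^6 particles/mL

Step 1: 3-fold → factor 3
Step 2: 5-fold → factor 5
Step 3: 200 μL + 3800 μL = 4000 μL total → factor 4000/200 = 20
Overall dilution factor = 3 × 5 × 20 = 300
Final = 2.00 × 10^9 particles/mL / 300 = 6.67 × 10^6 particles/mL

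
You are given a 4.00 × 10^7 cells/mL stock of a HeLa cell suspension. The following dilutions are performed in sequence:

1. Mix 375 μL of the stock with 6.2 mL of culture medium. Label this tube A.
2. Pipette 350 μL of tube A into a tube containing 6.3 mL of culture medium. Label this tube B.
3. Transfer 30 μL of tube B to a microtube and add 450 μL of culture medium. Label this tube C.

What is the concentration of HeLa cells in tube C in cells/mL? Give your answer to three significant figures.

7.50 × 10^3 cells/mL

Step 1: 375 μL + 6.2 mL = 6575 μL total → factor 6575/375 = 17.533
Step 2: 350 μL + 6.3 mL = 6650 μL total → factor 6650/350 = 19
Step 3: 30 μL + 450 μL = 480 μL total → factor 480/30 = 16
Overall dilution factor = 17.533 × 19 × 16 = 5330.1
Final = 4.00 × 10^7 cells/mL / 5330.1 = 7.50 × 10^3 cells/mL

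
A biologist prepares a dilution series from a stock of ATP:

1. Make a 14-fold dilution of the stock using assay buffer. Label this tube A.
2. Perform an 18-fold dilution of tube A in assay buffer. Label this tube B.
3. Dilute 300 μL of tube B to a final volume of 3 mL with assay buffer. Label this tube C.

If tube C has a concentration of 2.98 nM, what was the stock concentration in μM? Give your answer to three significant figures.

Step 1: 14-fold → factor 14
Step 2: 18-fold → factor 18
Step 3: 300 μL brought to 3 mL → factor 3000/300 = 10
Overall dilution factor = 14 × 18 × 10 = 2520
Stock = 2.98 nM × 2520 = 7510 nM = 7.51 μM

7.51 μM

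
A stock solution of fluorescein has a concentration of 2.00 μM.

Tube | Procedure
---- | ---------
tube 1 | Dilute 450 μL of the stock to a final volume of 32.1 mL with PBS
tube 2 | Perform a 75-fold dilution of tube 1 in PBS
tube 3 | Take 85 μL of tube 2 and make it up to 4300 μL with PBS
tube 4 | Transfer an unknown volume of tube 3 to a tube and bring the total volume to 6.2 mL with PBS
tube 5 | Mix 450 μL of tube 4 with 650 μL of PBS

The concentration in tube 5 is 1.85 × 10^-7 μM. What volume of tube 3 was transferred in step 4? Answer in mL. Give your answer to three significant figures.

0.379 mL

Step 1: 450 μL brought to 32.1 mL → factor 32100/450 = 71.333
Step 2: 75-fold → factor 75
Step 3: 85 μL brought to 4300 μL → factor 4300/85 = 50.588
Step 4: v brought to 6.2 mL → factor = 6.2 mL/v
Step 5: 450 μL + 650 μL = 1100 μL total → factor 1100/450 = 2.4444
Product of known-step factors = 6.6158 × 10^5
Overall factor = 2.00 μM / (1.85 × 10^-7 μM) = 1.0811 × 10^7
Step-4 factor = 1.0811 × 10^7 / 6.6158 × 10^5 = 16.341
v = 6.2 mL / 16.341 = 0.379 mL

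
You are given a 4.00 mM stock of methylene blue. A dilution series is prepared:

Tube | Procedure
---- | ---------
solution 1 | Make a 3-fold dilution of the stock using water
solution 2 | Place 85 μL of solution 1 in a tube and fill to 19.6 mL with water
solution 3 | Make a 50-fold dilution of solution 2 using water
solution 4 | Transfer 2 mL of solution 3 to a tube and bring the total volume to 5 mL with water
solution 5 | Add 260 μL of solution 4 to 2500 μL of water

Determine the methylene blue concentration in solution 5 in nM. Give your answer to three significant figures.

4.36 nM

Step 1: 3-fold → factor 3
Step 2: 85 μL brought to 19.6 mL → factor 19600/85 = 230.59
Step 3: 50-fold → factor 50
Step 4: 2 mL brought to 5 mL → factor 5/2 = 2.5
Step 5: 260 μL + 2500 μL = 2760 μL total → factor 2760/260 = 10.615
Overall dilution factor = 3 × 230.59 × 50 × 2.5 × 10.615 = 9.1792 × 10^5
Final = 4.00 mM / 9.1792 × 10^5 = 4.358 × 10^-6 mM = 4.36 nM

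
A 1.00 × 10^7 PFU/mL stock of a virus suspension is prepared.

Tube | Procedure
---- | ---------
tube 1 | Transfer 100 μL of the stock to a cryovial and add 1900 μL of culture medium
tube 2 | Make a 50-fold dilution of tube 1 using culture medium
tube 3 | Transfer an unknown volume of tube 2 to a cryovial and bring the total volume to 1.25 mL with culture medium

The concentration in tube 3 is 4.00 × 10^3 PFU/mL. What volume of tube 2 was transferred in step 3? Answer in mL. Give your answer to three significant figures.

Step 1: 100 μL + 1900 μL = 2000 μL total → factor 2000/100 = 20
Step 2: 50-fold → factor 50
Step 3: v brought to 1.25 mL → factor = 1.25 mL/v
Product of known-step factors = 1000
Overall factor = 1.00 × 10^7 PFU/mL / (4.00 × 10^3 PFU/mL) = 2500
Step-3 factor = 2500 / 1000 = 2.5
v = 1.25 mL / 2.5 = 0.500 mL

0.500 mL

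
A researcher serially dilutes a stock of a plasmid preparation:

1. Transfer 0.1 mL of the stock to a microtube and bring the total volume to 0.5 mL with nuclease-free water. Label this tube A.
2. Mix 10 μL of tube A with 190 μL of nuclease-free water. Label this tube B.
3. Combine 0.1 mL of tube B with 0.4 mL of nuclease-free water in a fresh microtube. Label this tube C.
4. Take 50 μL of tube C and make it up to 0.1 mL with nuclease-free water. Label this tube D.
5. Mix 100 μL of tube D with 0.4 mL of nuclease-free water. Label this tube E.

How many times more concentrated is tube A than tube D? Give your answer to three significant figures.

200

Step 1: 0.1 mL brought to 0.5 mL → factor 0.5/0.1 = 5
Step 2: 10 μL + 190 μL = 200 μL total → factor 200/10 = 20
Step 3: 0.1 mL + 0.4 mL = 0.5 mL total → factor 0.5/0.1 = 5
Step 4: 50 μL brought to 0.1 mL → factor 100/50 = 2
Dilution factor to tube A = 5; to tube D = 1000
[tube A]/[tube D] = (factor to tube D)/(factor to tube A) = 1000/5 = 200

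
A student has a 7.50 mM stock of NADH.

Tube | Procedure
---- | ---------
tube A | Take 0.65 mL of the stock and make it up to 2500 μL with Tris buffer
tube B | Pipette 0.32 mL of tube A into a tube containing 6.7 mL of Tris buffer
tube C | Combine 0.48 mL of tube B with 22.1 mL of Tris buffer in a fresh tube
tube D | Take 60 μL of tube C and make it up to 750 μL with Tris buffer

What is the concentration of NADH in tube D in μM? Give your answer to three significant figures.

Step 1: 0.65 mL brought to 2500 μL → factor 2.5/0.65 = 3.8462
Step 2: 0.32 mL + 6.7 mL = 7.02 mL total → factor 7.02/0.32 = 21.938
Step 3: 0.48 mL + 22.1 mL = 22.58 mL total → factor 22.58/0.48 = 47.042
Step 4: 60 μL brought to 750 μL → factor 750/60 = 12.5
Overall dilution factor = 3.8462 × 21.938 × 47.042 × 12.5 = 49614
Final = 7.50 mM / 49614 = 0.0001512 mM = 0.151 μM

0.151 μM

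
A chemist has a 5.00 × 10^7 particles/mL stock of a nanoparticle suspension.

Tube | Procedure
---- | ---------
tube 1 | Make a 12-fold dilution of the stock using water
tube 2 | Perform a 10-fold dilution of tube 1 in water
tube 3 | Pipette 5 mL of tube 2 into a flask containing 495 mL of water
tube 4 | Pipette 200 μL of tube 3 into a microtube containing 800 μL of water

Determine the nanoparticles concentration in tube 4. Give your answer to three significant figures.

833 particles/mL

Step 1: 12-fold → factor 12
Step 2: 10-fold → factor 10
Step 3: 5 mL + 495 mL = 500 mL total → factor 500/5 = 100
Step 4: 200 μL + 800 μL = 1000 μL total → factor 1000/200 = 5
Overall dilution factor = 12 × 10 × 100 × 5 = 60000
Final = 5.00 × 10^7 particles/mL / 60000 = 833 particles/mL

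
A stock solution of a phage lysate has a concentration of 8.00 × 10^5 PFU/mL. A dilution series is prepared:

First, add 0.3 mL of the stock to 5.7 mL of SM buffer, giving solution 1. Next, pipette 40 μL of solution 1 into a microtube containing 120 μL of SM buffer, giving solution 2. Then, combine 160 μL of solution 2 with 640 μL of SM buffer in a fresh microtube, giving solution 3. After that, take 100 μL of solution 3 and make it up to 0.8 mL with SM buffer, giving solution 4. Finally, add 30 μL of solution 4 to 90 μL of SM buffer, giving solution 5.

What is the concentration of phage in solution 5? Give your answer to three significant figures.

Step 1: 0.3 mL + 5.7 mL = 6 mL total → factor 6/0.3 = 20
Step 2: 40 μL + 120 μL = 160 μL total → factor 160/40 = 4
Step 3: 160 μL + 640 μL = 800 μL total → factor 800/160 = 5
Step 4: 100 μL brought to 0.8 mL → factor 800/100 = 8
Step 5: 30 μL + 90 μL = 120 μL total → factor 120/30 = 4
Overall dilution factor = 20 × 4 × 5 × 8 × 4 = 12800
Final = 8.00 × 10^5 PFU/mL / 12800 = 62.5 PFU/mL

62.5 PFU/mL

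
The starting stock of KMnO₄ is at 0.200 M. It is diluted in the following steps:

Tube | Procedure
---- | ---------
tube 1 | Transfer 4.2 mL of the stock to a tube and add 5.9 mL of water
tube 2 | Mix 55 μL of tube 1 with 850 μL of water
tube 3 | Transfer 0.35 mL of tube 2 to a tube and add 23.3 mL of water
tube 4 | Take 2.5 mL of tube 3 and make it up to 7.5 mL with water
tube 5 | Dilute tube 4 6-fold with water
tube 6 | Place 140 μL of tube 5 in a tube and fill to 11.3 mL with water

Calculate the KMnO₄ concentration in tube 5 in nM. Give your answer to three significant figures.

4.16 × 10^3 nM

Step 1: 4.2 mL + 5.9 mL = 10.1 mL total → factor 10.1/4.2 = 2.4048
Step 2: 55 μL + 850 μL = 905 μL total → factor 905/55 = 16.455
Step 3: 0.35 mL + 23.3 mL = 23.65 mL total → factor 23.65/0.35 = 67.571
Step 4: 2.5 mL brought to 7.5 mL → factor 7.5/2.5 = 3
Step 5: 6-fold → factor 6
Dilution factor through tube 5 = 2.4048 × 16.455 × 67.571 × 3 × 6 = 48128
[tube 5] = 0.200 M / 48128 = 4.156 × 10^-6 M = 4.16 × 10^3 nM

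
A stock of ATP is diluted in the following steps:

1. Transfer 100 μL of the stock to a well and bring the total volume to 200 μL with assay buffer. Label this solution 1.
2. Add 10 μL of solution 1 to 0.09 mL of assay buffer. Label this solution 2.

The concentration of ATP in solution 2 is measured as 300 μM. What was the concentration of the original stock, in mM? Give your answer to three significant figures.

6.00 mM

Step 1: 100 μL brought to 200 μL → factor 200/100 = 2
Step 2: 10 μL + 0.09 mL = 100 μL total → factor 100/10 = 10
Overall dilution factor = 2 × 10 = 20
Stock = 300 μM × 20 = 6000 μM = 6.00 mM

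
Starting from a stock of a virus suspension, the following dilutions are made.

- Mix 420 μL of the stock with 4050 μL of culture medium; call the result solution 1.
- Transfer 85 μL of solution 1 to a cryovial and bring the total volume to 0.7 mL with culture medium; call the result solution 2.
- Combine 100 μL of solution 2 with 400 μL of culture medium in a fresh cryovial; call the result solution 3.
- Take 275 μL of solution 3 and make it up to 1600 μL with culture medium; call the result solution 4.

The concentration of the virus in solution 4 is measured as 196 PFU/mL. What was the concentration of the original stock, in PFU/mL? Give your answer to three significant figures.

Step 1: 420 μL + 4050 μL = 4470 μL total → factor 4470/420 = 10.643
Step 2: 85 μL brought to 0.7 mL → factor 700/85 = 8.2353
Step 3: 100 μL + 400 μL = 500 μL total → factor 500/100 = 5
Step 4: 275 μL brought to 1600 μL → factor 1600/275 = 5.8182
Overall dilution factor = 10.643 × 8.2353 × 5 × 5.8182 = 2549.7
Stock = 196 PFU/mL × 2549.7 = 5.00 × 10^5 PFU/mL

5.00 × 10^5 PFU/mL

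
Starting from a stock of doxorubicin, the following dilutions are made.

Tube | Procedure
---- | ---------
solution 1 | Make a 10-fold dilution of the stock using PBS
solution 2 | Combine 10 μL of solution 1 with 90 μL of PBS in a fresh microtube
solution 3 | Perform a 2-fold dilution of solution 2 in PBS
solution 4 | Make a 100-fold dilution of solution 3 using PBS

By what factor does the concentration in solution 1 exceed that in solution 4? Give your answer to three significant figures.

2.00 × 10^3

Step 1: 10-fold → factor 10
Step 2: 10 μL + 90 μL = 100 μL total → factor 100/10 = 10
Step 3: 2-fold → factor 2
Step 4: 100-fold → factor 100
Dilution factor to solution 1 = 10; to solution 4 = 20000
[solution 1]/[solution 4] = (factor to solution 4)/(factor to solution 1) = 20000/10 = 2.00 × 10^3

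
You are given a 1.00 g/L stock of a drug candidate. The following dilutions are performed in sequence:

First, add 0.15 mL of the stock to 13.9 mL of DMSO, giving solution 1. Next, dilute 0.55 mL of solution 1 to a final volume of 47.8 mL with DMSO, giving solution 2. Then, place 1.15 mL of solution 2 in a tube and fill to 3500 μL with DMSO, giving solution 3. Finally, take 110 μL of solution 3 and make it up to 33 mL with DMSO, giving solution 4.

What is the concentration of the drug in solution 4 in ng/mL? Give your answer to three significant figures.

Step 1: 0.15 mL + 13.9 mL = 14.05 mL total → factor 14.05/0.15 = 93.667
Step 2: 0.55 mL brought to 47.8 mL → factor 47.8/0.55 = 86.909
Step 3: 1.15 mL brought to 3500 μL → factor 3.5/1.15 = 3.0435
Step 4: 110 μL brought to 33 mL → factor 33000/110 = 300
Dilution factor through solution 4 = 93.667 × 86.909 × 3.0435 × 300 = 7.4326 × 10^6
[solution 4] = 1.00 g/L / 7.4326 × 10^6 = 1.345 × 10^-7 g/L = 0.135 ng/mL

0.135 ng/mL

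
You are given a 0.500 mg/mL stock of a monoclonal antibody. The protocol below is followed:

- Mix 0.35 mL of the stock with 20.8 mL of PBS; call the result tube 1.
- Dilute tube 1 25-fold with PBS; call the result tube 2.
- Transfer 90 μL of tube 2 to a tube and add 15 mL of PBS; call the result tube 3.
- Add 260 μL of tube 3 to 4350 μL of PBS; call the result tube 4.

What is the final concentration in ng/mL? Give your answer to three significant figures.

Step 1: 0.35 mL + 20.8 mL = 21.15 mL total → factor 21.15/0.35 = 60.429
Step 2: 25-fold → factor 25
Step 3: 90 μL + 15 mL = 15090 μL total → factor 15090/90 = 167.67
Step 4: 260 μL + 4350 μL = 4610 μL total → factor 4610/260 = 17.731
Overall dilution factor = 60.429 × 25 × 167.67 × 17.731 = 4.4911 × 10^6
Final = 0.500 mg/mL / 4.4911 × 10^6 = 1.113 × 10^-7 mg/mL = 0.111 ng/mL

0.111 ng/mL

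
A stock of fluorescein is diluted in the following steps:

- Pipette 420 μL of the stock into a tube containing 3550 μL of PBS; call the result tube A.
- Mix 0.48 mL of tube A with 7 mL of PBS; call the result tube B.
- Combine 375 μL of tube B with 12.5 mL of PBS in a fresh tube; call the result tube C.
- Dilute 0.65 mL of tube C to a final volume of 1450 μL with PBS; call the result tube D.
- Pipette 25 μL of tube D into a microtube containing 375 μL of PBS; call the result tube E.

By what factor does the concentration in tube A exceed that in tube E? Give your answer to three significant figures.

Step 1: 420 μL + 3550 μL = 3970 μL total → factor 3970/420 = 9.4524
Step 2: 0.48 mL + 7 mL = 7.48 mL total → factor 7.48/0.48 = 15.583
Step 3: 375 μL + 12.5 mL = 12875 μL total → factor 12875/375 = 34.333
Step 4: 0.65 mL brought to 1450 μL → factor 1.45/0.65 = 2.2308
Step 5: 25 μL + 375 μL = 400 μL total → factor 400/25 = 16
Dilution factor to tube A = 9.4524; to tube E = 1.8051 × 10^5
[tube A]/[tube E] = (factor to tube E)/(factor to tube A) = 1.8051 × 10^5/9.4524 = 1.91 × 10^4

1.91 × 10^4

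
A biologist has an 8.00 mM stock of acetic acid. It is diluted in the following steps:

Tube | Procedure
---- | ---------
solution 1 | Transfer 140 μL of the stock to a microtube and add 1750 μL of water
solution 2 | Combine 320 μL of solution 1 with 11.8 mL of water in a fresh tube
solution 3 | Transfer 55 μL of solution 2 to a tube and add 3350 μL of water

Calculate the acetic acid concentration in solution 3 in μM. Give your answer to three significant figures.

0.253 μM

Step 1: 140 μL + 1750 μL = 1890 μL total → factor 1890/140 = 13.5
Step 2: 320 μL + 11.8 mL = 12120 μL total → factor 12120/320 = 37.875
Step 3: 55 μL + 3350 μL = 3405 μL total → factor 3405/55 = 61.909
Dilution factor through solution 3 = 13.5 × 37.875 × 61.909 = 31655
[solution 3] = 8.00 mM / 31655 = 0.0002527 mM = 0.253 μM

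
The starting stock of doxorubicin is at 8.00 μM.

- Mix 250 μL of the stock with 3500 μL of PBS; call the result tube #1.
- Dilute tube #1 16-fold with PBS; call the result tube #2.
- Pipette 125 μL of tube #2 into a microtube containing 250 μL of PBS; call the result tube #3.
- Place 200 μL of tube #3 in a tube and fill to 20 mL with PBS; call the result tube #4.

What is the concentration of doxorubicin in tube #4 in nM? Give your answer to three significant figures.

0.111 nM

Step 1: 250 μL + 3500 μL = 3750 μL total → factor 3750/250 = 15
Step 2: 16-fold → factor 16
Step 3: 125 μL + 250 μL = 375 μL total → factor 375/125 = 3
Step 4: 200 μL brought to 20 mL → factor 20000/200 = 100
Overall dilution factor = 15 × 16 × 3 × 100 = 72000
Final = 8.00 μM / 72000 = 0.0001111 μM = 0.111 nM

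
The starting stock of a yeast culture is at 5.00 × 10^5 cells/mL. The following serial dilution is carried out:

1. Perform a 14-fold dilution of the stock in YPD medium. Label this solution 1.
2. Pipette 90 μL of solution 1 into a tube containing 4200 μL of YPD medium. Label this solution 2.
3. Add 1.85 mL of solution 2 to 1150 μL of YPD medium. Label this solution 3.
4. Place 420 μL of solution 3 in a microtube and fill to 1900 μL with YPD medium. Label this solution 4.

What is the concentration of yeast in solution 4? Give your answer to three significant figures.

102 cells/mL

Step 1: 14-fold → factor 14
Step 2: 90 μL + 4200 μL = 4290 μL total → factor 4290/90 = 47.667
Step 3: 1.85 mL + 1150 μL = 3 mL total → factor 3/1.85 = 1.6216
Step 4: 420 μL brought to 1900 μL → factor 1900/420 = 4.5238
Overall dilution factor = 14 × 47.667 × 1.6216 × 4.5238 = 4895.5
Final = 5.00 × 10^5 cells/mL / 4895.5 = 102 cells/mL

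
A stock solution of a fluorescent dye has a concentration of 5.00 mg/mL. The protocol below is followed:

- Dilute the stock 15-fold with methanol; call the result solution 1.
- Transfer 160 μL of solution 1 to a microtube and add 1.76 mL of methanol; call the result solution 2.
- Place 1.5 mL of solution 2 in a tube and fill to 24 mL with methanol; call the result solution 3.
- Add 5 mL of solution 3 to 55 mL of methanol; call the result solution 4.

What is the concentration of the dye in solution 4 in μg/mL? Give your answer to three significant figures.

Step 1: 15-fold → factor 15
Step 2: 160 μL + 1.76 mL = 1920 μL total → factor 1920/160 = 12
Step 3: 1.5 mL brought to 24 mL → factor 24/1.5 = 16
Step 4: 5 mL + 55 mL = 60 mL total → factor 60/5 = 12
Overall dilution factor = 15 × 12 × 16 × 12 = 34560
Final = 5.00 mg/mL / 34560 = 0.0001447 mg/mL = 0.145 μg/mL

0.145 μg/mL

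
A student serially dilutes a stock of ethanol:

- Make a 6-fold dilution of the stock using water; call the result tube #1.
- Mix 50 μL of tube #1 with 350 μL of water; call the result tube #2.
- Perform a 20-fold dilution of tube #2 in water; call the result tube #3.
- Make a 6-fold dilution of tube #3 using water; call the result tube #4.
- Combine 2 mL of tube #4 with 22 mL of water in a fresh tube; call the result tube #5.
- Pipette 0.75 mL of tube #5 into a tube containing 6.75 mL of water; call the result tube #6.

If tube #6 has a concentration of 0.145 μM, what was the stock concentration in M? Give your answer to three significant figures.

0.100 M

Step 1: 6-fold → factor 6
Step 2: 50 μL + 350 μL = 400 μL total → factor 400/50 = 8
Step 3: 20-fold → factor 20
Step 4: 6-fold → factor 6
Step 5: 2 mL + 22 mL = 24 mL total → factor 24/2 = 12
Step 6: 0.75 mL + 6.75 mL = 7.5 mL total → factor 7.5/0.75 = 10
Overall dilution factor = 6 × 8 × 20 × 6 × 12 × 10 = 6.912 × 10^5
Stock = 0.145 μM × 6.912 × 10^5 = 1.002 × 10^5 μM = 0.100 M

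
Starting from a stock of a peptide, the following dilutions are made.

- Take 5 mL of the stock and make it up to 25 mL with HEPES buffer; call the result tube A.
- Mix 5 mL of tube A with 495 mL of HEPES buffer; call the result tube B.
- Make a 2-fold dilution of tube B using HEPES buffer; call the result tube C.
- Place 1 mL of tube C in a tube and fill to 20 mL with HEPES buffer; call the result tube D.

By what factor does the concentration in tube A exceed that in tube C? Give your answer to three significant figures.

200

Step 1: 5 mL brought to 25 mL → factor 25/5 = 5
Step 2: 5 mL + 495 mL = 500 mL total → factor 500/5 = 100
Step 3: 2-fold → factor 2
Dilution factor to tube A = 5; to tube C = 1000
[tube A]/[tube C] = (factor to tube C)/(factor to tube A) = 1000/5 = 200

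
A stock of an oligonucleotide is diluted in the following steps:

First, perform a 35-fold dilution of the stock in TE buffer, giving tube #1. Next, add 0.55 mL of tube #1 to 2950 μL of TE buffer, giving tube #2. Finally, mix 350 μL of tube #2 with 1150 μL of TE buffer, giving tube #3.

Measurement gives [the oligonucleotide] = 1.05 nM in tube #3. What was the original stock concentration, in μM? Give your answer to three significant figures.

Step 1: 35-fold → factor 35
Step 2: 0.55 mL + 2950 μL = 3.5 mL total → factor 3.5/0.55 = 6.3636
Step 3: 350 μL + 1150 μL = 1500 μL total → factor 1500/350 = 4.2857
Overall dilution factor = 35 × 6.3636 × 4.2857 = 954.55
Stock = 1.05 nM × 954.55 = 1002 nM = 1.00 μM

1.00 μM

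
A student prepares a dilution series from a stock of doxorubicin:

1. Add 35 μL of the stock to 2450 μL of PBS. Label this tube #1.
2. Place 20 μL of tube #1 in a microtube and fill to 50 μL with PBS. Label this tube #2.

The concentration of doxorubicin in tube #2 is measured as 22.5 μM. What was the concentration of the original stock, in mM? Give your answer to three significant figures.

3.99 mM

Step 1: 35 μL + 2450 μL = 2485 μL total → factor 2485/35 = 71
Step 2: 20 μL brought to 50 μL → factor 50/20 = 2.5
Overall dilution factor = 71 × 2.5 = 177.5
Stock = 22.5 μM × 177.5 = 3994 μM = 3.99 mM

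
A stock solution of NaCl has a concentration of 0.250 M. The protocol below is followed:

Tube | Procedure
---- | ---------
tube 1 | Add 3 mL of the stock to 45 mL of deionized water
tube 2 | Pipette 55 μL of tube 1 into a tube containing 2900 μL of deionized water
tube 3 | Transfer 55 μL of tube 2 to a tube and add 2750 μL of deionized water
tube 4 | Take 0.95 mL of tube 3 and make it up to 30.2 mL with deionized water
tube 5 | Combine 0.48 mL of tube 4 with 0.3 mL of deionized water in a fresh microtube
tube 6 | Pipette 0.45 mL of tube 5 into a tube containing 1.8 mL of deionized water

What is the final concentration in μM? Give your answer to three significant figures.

0.0221 μM

Step 1: 3 mL + 45 mL = 48 mL total → factor 48/3 = 16
Step 2: 55 μL + 2900 μL = 2955 μL total → factor 2955/55 = 53.727
Step 3: 55 μL + 2750 μL = 2805 μL total → factor 2805/55 = 51
Step 4: 0.95 mL brought to 30.2 mL → factor 30.2/0.95 = 31.789
Step 5: 0.48 mL + 0.3 mL = 0.78 mL total → factor 0.78/0.48 = 1.625
Step 6: 0.45 mL + 1.8 mL = 2.25 mL total → factor 2.25/0.45 = 5
Overall dilution factor = 16 × 53.727 × 51 × 31.789 × 1.625 × 5 = 1.1324 × 10^7
Final = 0.250 M / 1.1324 × 10^7 = 2.208 × 10^-8 M = 0.0221 μM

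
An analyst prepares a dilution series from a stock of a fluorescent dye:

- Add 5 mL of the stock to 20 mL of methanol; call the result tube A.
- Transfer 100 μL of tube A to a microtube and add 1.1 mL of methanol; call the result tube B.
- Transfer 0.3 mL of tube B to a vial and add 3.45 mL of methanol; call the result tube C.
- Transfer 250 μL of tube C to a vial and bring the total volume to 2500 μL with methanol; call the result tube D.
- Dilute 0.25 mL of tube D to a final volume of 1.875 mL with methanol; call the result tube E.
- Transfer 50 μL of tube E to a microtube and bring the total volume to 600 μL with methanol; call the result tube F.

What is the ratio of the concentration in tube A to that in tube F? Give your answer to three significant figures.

1.35 × 10^5

Step 1: 5 mL + 20 mL = 25 mL total → factor 25/5 = 5
Step 2: 100 μL + 1.1 mL = 1200 μL total → factor 1200/100 = 12
Step 3: 0.3 mL + 3.45 mL = 3.75 mL total → factor 3.75/0.3 = 12.5
Step 4: 250 μL brought to 2500 μL → factor 2500/250 = 10
Step 5: 0.25 mL brought to 1.875 mL → factor 1.875/0.25 = 7.5
Step 6: 50 μL brought to 600 μL → factor 600/50 = 12
Dilution factor to tube A = 5; to tube F = 6.75 × 10^5
[tube A]/[tube F] = (factor to tube F)/(factor to tube A) = 6.75 × 10^5/5 = 1.35 × 10^5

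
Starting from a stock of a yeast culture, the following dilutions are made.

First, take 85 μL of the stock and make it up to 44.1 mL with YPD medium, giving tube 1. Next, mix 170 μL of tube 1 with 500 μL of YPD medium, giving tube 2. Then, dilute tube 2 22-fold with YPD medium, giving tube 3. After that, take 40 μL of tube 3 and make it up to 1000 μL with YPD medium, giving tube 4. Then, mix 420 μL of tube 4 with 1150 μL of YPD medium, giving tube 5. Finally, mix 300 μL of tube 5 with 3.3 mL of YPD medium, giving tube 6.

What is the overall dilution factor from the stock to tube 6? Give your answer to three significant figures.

Step 1: 85 μL brought to 44.1 mL → factor 44100/85 = 518.82
Step 2: 170 μL + 500 μL = 670 μL total → factor 670/170 = 3.9412
Step 3: 22-fold → factor 22
Step 4: 40 μL brought to 1000 μL → factor 1000/40 = 25
Step 5: 420 μL + 1150 μL = 1570 μL total → factor 1570/420 = 3.7381
Step 6: 300 μL + 3.3 mL = 3600 μL total → factor 3600/300 = 12
Overall dilution factor = 518.82 × 3.9412 × 22 × 25 × 3.7381 × 12 = 5.0448 × 10^7

5.04 × 10^7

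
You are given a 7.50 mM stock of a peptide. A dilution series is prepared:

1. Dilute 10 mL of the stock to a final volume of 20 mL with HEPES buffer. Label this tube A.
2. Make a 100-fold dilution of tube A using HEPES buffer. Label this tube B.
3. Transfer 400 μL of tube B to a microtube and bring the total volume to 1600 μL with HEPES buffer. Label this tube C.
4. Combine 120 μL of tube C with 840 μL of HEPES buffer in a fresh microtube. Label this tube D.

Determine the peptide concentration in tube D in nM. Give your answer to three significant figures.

Step 1: 10 mL brought to 20 mL → factor 20/10 = 2
Step 2: 100-fold → factor 100
Step 3: 400 μL brought to 1600 μL → factor 1600/400 = 4
Step 4: 120 μL + 840 μL = 960 μL total → factor 960/120 = 8
Overall dilution factor = 2 × 100 × 4 × 8 = 6400
Final = 7.50 mM / 6400 = 0.001172 mM = 1.17 × 10^3 nM

1.17 × 10^3 nM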